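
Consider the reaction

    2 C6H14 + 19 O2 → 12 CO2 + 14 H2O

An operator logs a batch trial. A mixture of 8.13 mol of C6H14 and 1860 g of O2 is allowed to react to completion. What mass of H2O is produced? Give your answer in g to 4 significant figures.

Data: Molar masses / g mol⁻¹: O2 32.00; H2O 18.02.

771.8 g

n(C6H14) = 8.130 mol
n(O2) = 1860 / 32.00 = 58.13 mol
n/ν for C6H14 = 8.130/2 = 4.065
n/ν for O2 = 58.13/19 = 3.059
Smallest n/ν is O2 → limiting reagent.
n(H2O) = (14/19) × 58.13 = 42.83 mol
mass = 42.83 × 18.02 = 771.8 g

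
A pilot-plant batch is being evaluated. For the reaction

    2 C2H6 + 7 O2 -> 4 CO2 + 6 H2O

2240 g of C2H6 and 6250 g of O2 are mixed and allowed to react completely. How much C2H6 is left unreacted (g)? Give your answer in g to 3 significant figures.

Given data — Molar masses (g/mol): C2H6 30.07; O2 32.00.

562 g

n(C2H6) = 2240 / 30.07 = 74.49 mol
n(O2) = 6250 / 32.00 = 195.3 mol
n/ν → C2H6: 37.25, O2: 27.90; O2 is limiting.
C2H6 consumed = (2/7) × 195.3 = 55.80 mol
C2H6 remaining = 74.49 − 55.80 = 18.69 mol
mass = 18.69 × 30.07 = 562.0 g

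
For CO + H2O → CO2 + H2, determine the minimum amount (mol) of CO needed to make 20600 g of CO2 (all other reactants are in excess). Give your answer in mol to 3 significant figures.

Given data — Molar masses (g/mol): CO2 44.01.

n(CO2) = 20600 / 44.01 = 468.1 mol
n(CO) = (1/1) × 468.1 = 468.1 mol

468 mol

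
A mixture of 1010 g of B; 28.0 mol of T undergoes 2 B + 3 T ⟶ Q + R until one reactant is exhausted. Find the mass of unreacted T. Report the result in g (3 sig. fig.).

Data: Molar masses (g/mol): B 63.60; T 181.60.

n(B) = 1010 / 63.60 = 15.88 mol
n(T) = 28.00 mol
n/ν for B = 15.88/2 = 7.940
n/ν for T = 28.00/3 = 9.333
Smallest n/ν is B → limiting reagent.
T consumed = (3/2) × 15.88 = 23.82 mol
T remaining = 28.00 − 23.82 = 4.180 mol
mass = 4.180 × 181.60 = 759.1 g

759 g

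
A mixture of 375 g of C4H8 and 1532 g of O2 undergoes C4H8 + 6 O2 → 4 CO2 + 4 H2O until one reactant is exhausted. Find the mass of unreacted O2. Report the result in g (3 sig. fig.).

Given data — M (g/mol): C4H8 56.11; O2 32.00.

249 g

n(C4H8) = 375.0 / 56.11 = 6.683 mol
n(O2) = 1532 / 32.00 = 47.88 mol
n/ν for C4H8 = 6.683/1 = 6.683
n/ν for O2 = 47.88/6 = 7.980
Smallest n/ν is C4H8 → limiting reagent.
O2 consumed = (6/1) × 6.683 = 40.10 mol
O2 remaining = 47.88 − 40.10 = 7.780 mol
mass = 7.780 × 32.00 = 249.0 g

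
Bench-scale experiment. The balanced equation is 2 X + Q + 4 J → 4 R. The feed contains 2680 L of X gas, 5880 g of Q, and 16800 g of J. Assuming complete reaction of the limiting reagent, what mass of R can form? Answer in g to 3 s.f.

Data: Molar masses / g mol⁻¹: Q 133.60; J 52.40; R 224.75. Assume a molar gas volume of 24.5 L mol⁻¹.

39600 g

n(X) = 2680 / 24.5 = 109.4 mol
n(Q) = 5880 / 133.60 = 44.01 mol
n(J) = 16800 / 52.40 = 320.6 mol
n/ν for X = 109.4/2 = 54.70
n/ν for Q = 44.01/1 = 44.01
n/ν for J = 320.6/4 = 80.15
Smallest n/ν is Q → limiting reagent.
n(R) = (4/1) × 44.01 = 176.0 mol
mass = 176.0 × 224.75 = 39560 g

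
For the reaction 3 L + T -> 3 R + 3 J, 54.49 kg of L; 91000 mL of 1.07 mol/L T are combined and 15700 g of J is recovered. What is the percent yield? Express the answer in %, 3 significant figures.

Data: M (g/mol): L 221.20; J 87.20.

73.1 %

n(L) = 54.49×1000 / 221.20 = 246.3 mol
n(T) = 1.07 × 91000/1000 = 97.37 mol
n/ν → L: 82.10, T: 97.37; L is limiting.
theoretical n(J) = (3/3) × 246.3 = 246.3 mol → 21480 g
% yield = 15700 / 21480 × 100 = 73.09 %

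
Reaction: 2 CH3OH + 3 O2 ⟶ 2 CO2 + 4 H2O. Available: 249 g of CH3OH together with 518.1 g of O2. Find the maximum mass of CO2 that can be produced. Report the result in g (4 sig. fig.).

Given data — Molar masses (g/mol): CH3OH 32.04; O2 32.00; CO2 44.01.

n(CH3OH) = 249.0 / 32.04 = 7.772 mol
n(O2) = 518.1 / 32.00 = 16.19 mol
n/ν for CH3OH = 7.772/2 = 3.886
n/ν for O2 = 16.19/3 = 5.397
Smallest n/ν is CH3OH → limiting reagent.
n(CO2) = (2/2) × 7.772 = 7.772 mol
mass = 7.772 × 44.01 = 342.0 g

342.0 g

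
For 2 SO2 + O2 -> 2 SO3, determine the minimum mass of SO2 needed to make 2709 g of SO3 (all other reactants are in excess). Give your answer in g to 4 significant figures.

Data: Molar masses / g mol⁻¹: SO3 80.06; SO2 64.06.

2168 g

n(SO3) = 2709 / 80.06 = 33.84 mol
n(SO2) = (2/2) × 33.84 = 33.84 mol
mass = 33.84 × 64.06 = 2168 g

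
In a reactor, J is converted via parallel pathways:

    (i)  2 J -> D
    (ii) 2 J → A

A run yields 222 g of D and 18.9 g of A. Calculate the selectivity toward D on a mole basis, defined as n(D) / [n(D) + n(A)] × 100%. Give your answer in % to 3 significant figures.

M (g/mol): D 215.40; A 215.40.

n(D) = 222 / 215.40 = 1.031 mol
n(A) = 18.9 / 215.40 = 0.08774 mol
selectivity = 1.031/(1.031+0.08774) × 100 = 92.16 %

92.2 %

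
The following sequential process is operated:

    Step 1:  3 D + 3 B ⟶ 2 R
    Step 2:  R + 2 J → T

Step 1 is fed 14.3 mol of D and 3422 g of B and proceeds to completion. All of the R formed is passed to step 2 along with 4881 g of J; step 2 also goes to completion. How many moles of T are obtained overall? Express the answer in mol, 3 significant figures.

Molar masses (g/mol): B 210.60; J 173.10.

9.53 mol

Step 1:
n(D) = 14.30 mol
n(B) = 3422 / 210.60 = 16.25 mol
n/ν for D = 14.30/3 = 4.767
n/ν for B = 16.25/3 = 5.417
Smallest n/ν is D → limiting reagent.
n(R) produced = (2/3) × 14.30 = 9.533 mol
Step 2:
n(R) available = 9.533 mol
n(J) = 4881 / 173.10 = 28.20 mol
n/ν for R = 9.533/1 = 9.533
n/ν for J = 28.20/2 = 14.10
Smallest n/ν is R → limiting reagent.
n(T) = (1/1) × 9.533 = 9.533 mol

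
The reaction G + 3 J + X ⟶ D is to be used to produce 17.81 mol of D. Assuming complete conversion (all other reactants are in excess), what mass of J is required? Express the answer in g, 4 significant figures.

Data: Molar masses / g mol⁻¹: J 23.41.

1251 g

n(D) = 17.81 mol
n(J) = (3/1) × 17.81 = 53.43 mol
mass = 53.43 × 23.41 = 1251 g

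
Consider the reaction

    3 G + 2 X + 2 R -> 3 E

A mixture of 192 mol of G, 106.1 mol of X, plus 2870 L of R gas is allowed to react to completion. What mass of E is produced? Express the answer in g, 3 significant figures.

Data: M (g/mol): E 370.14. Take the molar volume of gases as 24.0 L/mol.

n(G) = 192.0 mol
n(X) = 106.1 mol
n(R) = 2870 / 24.0 = 119.6 mol
n/ν for G = 192.0/3 = 64.00
n/ν for X = 106.1/2 = 53.05
n/ν for R = 119.6/2 = 59.80
Smallest n/ν is X → limiting reagent.
n(E) = (3/2) × 106.1 = 159.2 mol
mass = 159.2 × 370.14 = 58930 g

58900 g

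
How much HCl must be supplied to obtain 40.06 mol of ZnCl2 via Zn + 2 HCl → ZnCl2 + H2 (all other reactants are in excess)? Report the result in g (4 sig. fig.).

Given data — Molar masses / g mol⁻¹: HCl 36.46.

2921 g

n(ZnCl2) = 40.06 mol
n(HCl) = (2/1) × 40.06 = 80.12 mol
mass = 80.12 × 36.46 = 2921 g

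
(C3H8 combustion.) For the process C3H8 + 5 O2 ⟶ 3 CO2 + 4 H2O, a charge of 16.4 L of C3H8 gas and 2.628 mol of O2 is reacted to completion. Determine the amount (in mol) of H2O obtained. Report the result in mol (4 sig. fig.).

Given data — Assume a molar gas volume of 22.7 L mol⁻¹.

2.102 mol

n(C3H8) = 16.40 / 22.7 = 0.7225 mol
n(O2) = 2.628 mol
n/ν → C3H8: 0.7225, O2: 0.5256; O2 is limiting.
n(H2O) = (4/5) × 2.628 = 2.102 mol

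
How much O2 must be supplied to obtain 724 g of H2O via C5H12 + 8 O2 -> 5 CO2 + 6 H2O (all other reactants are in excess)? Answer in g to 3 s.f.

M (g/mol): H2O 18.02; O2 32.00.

1710 g

n(H2O) = 724 / 18.02 = 40.18 mol
n(O2) = (8/6) × 40.18 = 53.57 mol
mass = 53.57 × 32.00 = 1714 g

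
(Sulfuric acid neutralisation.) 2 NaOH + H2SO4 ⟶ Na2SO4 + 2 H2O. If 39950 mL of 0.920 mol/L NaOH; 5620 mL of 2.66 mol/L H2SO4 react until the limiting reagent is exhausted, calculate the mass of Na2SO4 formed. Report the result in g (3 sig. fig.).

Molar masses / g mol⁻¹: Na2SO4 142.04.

2120 g

n(NaOH) = 0.920 × 39950/1000 = 36.75 mol
n(H2SO4) = 2.66 × 5620/1000 = 14.95 mol
n/ν for NaOH = 36.75/2 = 18.38
n/ν for H2SO4 = 14.95/1 = 14.95
Smallest n/ν is H2SO4 → limiting reagent.
n(Na2SO4) = (1/1) × 14.95 = 14.95 mol
mass = 14.95 × 142.04 = 2123 g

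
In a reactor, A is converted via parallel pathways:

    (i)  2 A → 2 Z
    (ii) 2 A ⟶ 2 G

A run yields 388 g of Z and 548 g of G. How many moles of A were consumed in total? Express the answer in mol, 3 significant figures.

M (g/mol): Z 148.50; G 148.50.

6.30 mol

n(Z) = 388 / 148.50 = 2.613 mol
n(G) = 548 / 148.50 = 3.690 mol
n(A) via (i) = (2/2)×2.613 = 2.613 mol
n(A) via (ii) = (2/2)×3.690 = 3.690 mol
total n(A) = 2.613 + 3.690 = 6.303 mol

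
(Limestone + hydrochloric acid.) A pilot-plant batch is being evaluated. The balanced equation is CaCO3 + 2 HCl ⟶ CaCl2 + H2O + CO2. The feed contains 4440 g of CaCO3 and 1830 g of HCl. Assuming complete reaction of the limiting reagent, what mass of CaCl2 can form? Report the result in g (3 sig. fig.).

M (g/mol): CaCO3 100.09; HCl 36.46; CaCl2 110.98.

2790 g

n(CaCO3) = 4440 / 100.09 = 44.36 mol
n(HCl) = 1830 / 36.46 = 50.19 mol
n/ν for CaCO3 = 44.36/1 = 44.36
n/ν for HCl = 50.19/2 = 25.10
Smallest n/ν is HCl → limiting reagent.
n(CaCl2) = (1/2) × 50.19 = 25.10 mol
mass = 25.10 × 110.98 = 2786 g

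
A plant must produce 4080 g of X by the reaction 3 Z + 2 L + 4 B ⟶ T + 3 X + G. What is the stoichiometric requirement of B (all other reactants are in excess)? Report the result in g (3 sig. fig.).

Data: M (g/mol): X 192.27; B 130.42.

3690 g

n(X) = 4080 / 192.27 = 21.22 mol
n(B) = (4/3) × 21.22 = 28.29 mol
mass = 28.29 × 130.42 = 3690 g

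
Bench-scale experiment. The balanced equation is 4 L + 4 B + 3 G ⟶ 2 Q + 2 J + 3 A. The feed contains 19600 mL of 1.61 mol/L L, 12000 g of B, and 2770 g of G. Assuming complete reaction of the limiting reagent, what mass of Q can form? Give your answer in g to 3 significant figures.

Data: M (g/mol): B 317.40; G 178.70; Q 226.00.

2340 g

n(L) = 1.61 × 19600/1000 = 31.56 mol
n(B) = 12000 / 317.40 = 37.81 mol
n(G) = 2770 / 178.70 = 15.50 mol
n/ν → L: 7.890, B: 9.453, G: 5.167; G is limiting.
n(Q) = (2/3) × 15.50 = 10.33 mol
mass = 10.33 × 226.00 = 2335 g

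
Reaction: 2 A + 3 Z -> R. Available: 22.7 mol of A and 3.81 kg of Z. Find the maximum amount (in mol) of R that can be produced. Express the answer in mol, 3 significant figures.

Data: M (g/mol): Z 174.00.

n(A) = 22.70 mol
n(Z) = 3.810×1000 / 174.00 = 21.90 mol
n/ν for A = 22.70/2 = 11.35
n/ν for Z = 21.90/3 = 7.300
Smallest n/ν is Z → limiting reagent.
n(R) = (1/3) × 21.90 = 7.300 mol

7.30 mol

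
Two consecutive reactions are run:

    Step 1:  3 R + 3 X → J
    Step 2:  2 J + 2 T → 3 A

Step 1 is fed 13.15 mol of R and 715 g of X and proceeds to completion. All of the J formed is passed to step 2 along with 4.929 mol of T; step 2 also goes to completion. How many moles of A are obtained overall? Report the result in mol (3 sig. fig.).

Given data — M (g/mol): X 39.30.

Step 1:
n(R) = 13.15 mol
n(X) = 715.0 / 39.30 = 18.19 mol
n/ν for R = 13.15/3 = 4.383
n/ν for X = 18.19/3 = 6.063
Smallest n/ν is R → limiting reagent.
n(J) produced = (1/3) × 13.15 = 4.383 mol
Step 2:
n(J) available = 4.383 mol
n(T) = 4.929 mol
n/ν for J = 4.383/2 = 2.192
n/ν for T = 4.929/2 = 2.465
Smallest n/ν is J → limiting reagent.
n(A) = (3/2) × 4.383 = 6.575 mol

6.58 mol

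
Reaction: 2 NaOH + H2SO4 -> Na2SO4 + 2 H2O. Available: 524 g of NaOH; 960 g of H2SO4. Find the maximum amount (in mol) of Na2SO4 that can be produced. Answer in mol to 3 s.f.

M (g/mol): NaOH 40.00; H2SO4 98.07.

6.55 mol

n(NaOH) = 524.0 / 40.00 = 13.10 mol
n(H2SO4) = 960.0 / 98.07 = 9.789 mol
n/ν → NaOH: 6.550, H2SO4: 9.789; NaOH is limiting.
n(Na2SO4) = (1/2) × 13.10 = 6.550 mol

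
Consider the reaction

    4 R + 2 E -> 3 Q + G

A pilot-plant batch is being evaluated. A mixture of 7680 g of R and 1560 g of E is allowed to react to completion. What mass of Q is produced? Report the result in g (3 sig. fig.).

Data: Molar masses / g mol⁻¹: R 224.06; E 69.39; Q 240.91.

n(R) = 7680 / 224.06 = 34.28 mol
n(E) = 1560 / 69.39 = 22.48 mol
n/ν → R: 8.570, E: 11.24; R is limiting.
n(Q) = (3/4) × 34.28 = 25.71 mol
mass = 25.71 × 240.91 = 6194 g

6190 g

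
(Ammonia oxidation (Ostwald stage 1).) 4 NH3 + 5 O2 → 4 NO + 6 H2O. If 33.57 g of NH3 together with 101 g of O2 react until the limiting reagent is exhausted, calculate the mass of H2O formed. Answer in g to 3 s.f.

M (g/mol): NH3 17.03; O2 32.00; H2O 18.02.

53.3 g

n(NH3) = 33.57 / 17.03 = 1.971 mol
n(O2) = 101.0 / 32.00 = 3.156 mol
n/ν → NH3: 0.4928, O2: 0.6312; NH3 is limiting.
n(H2O) = (6/4) × 1.971 = 2.957 mol
mass = 2.957 × 18.02 = 53.29 g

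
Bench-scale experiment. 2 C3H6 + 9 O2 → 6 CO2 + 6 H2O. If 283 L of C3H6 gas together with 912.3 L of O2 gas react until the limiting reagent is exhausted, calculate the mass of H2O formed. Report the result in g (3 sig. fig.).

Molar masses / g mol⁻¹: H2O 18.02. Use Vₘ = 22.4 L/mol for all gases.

489 g

n(C3H6) = 283.0 / 22.4 = 12.63 mol
n(O2) = 912.3 / 22.4 = 40.73 mol
n/ν → C3H6: 6.315, O2: 4.526; O2 is limiting.
n(H2O) = (6/9) × 40.73 = 27.15 mol
mass = 27.15 × 18.02 = 489.2 g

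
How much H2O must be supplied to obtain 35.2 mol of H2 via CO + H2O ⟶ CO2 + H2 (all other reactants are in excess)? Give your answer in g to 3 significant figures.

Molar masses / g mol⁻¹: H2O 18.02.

n(H2) = 35.20 mol
n(H2O) = (1/1) × 35.20 = 35.20 mol
mass = 35.20 × 18.02 = 634.3 g

634 g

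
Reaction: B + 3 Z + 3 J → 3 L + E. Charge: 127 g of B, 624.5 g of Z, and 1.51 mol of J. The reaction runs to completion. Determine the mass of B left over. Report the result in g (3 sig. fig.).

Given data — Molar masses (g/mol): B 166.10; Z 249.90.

n(B) = 127.0 / 166.10 = 0.7646 mol
n(Z) = 624.5 / 249.90 = 2.499 mol
n(J) = 1.510 mol
n/ν for B = 0.7646/1 = 0.7646
n/ν for Z = 2.499/3 = 0.8330
n/ν for J = 1.510/3 = 0.5033
Smallest n/ν is J → limiting reagent.
B consumed = (1/3) × 1.510 = 0.5033 mol
B remaining = 0.7646 − 0.5033 = 0.2613 mol
mass = 0.2613 × 166.10 = 43.40 g

43.4 g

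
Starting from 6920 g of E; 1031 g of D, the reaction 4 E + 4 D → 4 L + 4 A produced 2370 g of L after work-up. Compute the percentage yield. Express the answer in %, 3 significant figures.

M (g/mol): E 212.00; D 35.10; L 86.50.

n(E) = 6920 / 212.00 = 32.64 mol
n(D) = 1031 / 35.10 = 29.37 mol
n/ν → E: 8.160, D: 7.343; D is limiting.
theoretical n(L) = (4/4) × 29.37 = 29.37 mol → 2541 g
% yield = 2370 / 2541 × 100 = 93.27 %

93.3 %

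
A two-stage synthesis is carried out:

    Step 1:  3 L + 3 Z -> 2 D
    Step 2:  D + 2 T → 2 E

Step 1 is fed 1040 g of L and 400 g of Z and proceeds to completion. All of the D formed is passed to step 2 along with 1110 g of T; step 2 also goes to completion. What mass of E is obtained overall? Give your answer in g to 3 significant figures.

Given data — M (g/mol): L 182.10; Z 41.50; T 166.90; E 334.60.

2230 g

Step 1:
n(L) = 1040 / 182.10 = 5.711 mol
n(Z) = 400.0 / 41.50 = 9.639 mol
n/ν for L = 5.711/3 = 1.904
n/ν for Z = 9.639/3 = 3.213
Smallest n/ν is L → limiting reagent.
n(D) produced = (2/3) × 5.711 = 3.807 mol
Step 2:
n(D) available = 3.807 mol
n(T) = 1110 / 166.90 = 6.651 mol
n/ν for D = 3.807/1 = 3.807
n/ν for T = 6.651/2 = 3.326
Smallest n/ν is T → limiting reagent.
n(E) = (2/2) × 6.651 = 6.651 mol
mass = 6.651 × 334.60 = 2225 g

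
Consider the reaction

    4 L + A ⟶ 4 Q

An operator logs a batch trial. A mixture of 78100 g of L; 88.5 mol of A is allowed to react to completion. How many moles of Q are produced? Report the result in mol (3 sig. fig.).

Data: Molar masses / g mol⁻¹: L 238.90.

n(L) = 78100 / 238.90 = 326.9 mol
n(A) = 88.50 mol
n/ν for L = 326.9/4 = 81.73
n/ν for A = 88.50/1 = 88.50
Smallest n/ν is L → limiting reagent.
n(Q) = (4/4) × 326.9 = 326.9 mol

327 mol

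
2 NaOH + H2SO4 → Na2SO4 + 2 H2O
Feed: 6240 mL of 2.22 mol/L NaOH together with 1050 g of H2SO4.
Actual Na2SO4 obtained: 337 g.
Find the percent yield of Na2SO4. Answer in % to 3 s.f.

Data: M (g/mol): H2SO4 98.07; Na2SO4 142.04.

34.3 %

n(NaOH) = 2.22 × 6240/1000 = 13.85 mol
n(H2SO4) = 1050 / 98.07 = 10.71 mol
n/ν → NaOH: 6.925, H2SO4: 10.71; NaOH is limiting.
theoretical n(Na2SO4) = (1/2) × 13.85 = 6.925 mol → 983.6 g
% yield = 337 / 983.6 × 100 = 34.26 %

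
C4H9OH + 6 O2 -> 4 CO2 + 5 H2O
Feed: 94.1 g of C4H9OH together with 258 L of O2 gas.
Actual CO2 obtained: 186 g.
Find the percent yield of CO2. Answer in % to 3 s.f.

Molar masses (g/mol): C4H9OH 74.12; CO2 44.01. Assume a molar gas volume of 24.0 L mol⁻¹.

n(C4H9OH) = 94.10 / 74.12 = 1.270 mol
n(O2) = 258.0 / 24.0 = 10.75 mol
n/ν → C4H9OH: 1.270, O2: 1.792; C4H9OH is limiting.
theoretical n(CO2) = (4/1) × 1.270 = 5.080 mol → 223.6 g
% yield = 186 / 223.6 × 100 = 83.18 %

83.2 %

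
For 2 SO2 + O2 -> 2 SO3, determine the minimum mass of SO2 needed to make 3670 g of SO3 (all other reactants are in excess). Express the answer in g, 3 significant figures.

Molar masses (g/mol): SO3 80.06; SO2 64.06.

2940 g

n(SO3) = 3670 / 80.06 = 45.84 mol
n(SO2) = (2/2) × 45.84 = 45.84 mol
mass = 45.84 × 64.06 = 2937 g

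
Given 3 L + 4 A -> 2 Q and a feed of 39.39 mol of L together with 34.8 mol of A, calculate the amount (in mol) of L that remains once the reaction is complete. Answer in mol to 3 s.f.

n(L) = 39.39 mol
n(A) = 34.80 mol
n/ν for L = 39.39/3 = 13.13
n/ν for A = 34.80/4 = 8.700
Smallest n/ν is A → limiting reagent.
L consumed = (3/4) × 34.80 = 26.10 mol
L remaining = 39.39 − 26.10 = 13.29 mol

13.3 mol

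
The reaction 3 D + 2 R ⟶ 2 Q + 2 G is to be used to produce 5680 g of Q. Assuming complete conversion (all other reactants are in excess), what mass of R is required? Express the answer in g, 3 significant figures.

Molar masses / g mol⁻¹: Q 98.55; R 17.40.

1000 g

n(Q) = 5680 / 98.55 = 57.64 mol
n(R) = (2/2) × 57.64 = 57.64 mol
mass = 57.64 × 17.40 = 1003 g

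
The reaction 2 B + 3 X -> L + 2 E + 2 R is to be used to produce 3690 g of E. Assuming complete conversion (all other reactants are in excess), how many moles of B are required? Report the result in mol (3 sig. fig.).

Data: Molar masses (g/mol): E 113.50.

32.5 mol

n(E) = 3690 / 113.50 = 32.51 mol
n(B) = (2/2) × 32.51 = 32.51 mol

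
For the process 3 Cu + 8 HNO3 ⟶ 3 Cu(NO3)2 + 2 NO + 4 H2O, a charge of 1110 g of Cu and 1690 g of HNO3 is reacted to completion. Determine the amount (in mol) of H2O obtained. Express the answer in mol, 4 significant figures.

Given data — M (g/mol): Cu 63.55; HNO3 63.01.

n(Cu) = 1110 / 63.55 = 17.47 mol
n(HNO3) = 1690 / 63.01 = 26.82 mol
n/ν for Cu = 17.47/3 = 5.823
n/ν for HNO3 = 26.82/8 = 3.353
Smallest n/ν is HNO3 → limiting reagent.
n(H2O) = (4/8) × 26.82 = 13.41 mol

13.41 mol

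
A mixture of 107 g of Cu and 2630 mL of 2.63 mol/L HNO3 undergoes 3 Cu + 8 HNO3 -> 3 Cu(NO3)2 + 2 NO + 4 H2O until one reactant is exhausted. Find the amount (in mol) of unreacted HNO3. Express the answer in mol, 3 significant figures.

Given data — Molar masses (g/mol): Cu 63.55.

n(Cu) = 107.0 / 63.55 = 1.684 mol
n(HNO3) = 2.63 × 2630/1000 = 6.917 mol
n/ν for Cu = 1.684/3 = 0.5613
n/ν for HNO3 = 6.917/8 = 0.8646
Smallest n/ν is Cu → limiting reagent.
HNO3 consumed = (8/3) × 1.684 = 4.491 mol
HNO3 remaining = 6.917 − 4.491 = 2.426 mol

2.43 mol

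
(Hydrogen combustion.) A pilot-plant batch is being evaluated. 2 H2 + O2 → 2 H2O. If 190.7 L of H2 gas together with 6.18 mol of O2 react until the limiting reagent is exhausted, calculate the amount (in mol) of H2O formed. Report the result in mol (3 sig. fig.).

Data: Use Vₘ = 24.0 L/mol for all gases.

7.95 mol

n(H2) = 190.7 / 24.0 = 7.946 mol
n(O2) = 6.180 mol
n/ν → H2: 3.973, O2: 6.180; H2 is limiting.
n(H2O) = (2/2) × 7.946 = 7.946 mol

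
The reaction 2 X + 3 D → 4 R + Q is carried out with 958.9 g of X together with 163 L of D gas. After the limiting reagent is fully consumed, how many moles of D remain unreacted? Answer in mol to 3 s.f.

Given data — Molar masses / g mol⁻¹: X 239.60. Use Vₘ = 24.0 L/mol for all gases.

n(X) = 958.9 / 239.60 = 4.002 mol
n(D) = 163.0 / 24.0 = 6.792 mol
n/ν for X = 4.002/2 = 2.001
n/ν for D = 6.792/3 = 2.264
Smallest n/ν is X → limiting reagent.
D consumed = (3/2) × 4.002 = 6.003 mol
D remaining = 6.792 − 6.003 = 0.7890 mol

0.789 mol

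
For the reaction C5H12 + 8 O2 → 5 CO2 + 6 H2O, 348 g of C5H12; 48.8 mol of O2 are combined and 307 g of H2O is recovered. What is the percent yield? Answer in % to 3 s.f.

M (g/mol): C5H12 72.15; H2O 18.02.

58.9 %

n(C5H12) = 348.0 / 72.15 = 4.823 mol
n(O2) = 48.80 mol
n/ν → C5H12: 4.823, O2: 6.100; C5H12 is limiting.
theoretical n(H2O) = (6/1) × 4.823 = 28.94 mol → 521.5 g
% yield = 307 / 521.5 × 100 = 58.87 %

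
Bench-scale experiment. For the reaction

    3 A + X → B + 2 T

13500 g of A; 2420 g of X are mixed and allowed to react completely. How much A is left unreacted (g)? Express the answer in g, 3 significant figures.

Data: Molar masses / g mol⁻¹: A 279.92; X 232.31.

n(A) = 13500 / 279.92 = 48.23 mol
n(X) = 2420 / 232.31 = 10.42 mol
n/ν for A = 48.23/3 = 16.08
n/ν for X = 10.42/1 = 10.42
Smallest n/ν is X → limiting reagent.
A consumed = (3/1) × 10.42 = 31.26 mol
A remaining = 48.23 − 31.26 = 16.97 mol
mass = 16.97 × 279.92 = 4750 g

4750 g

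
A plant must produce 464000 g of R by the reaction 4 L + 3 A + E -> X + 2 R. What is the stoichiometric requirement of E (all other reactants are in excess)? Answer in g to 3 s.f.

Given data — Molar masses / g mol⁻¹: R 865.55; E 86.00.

n(R) = 464000 / 865.55 = 536.1 mol
n(E) = (1/2) × 536.1 = 268.1 mol
mass = 268.1 × 86.00 = 23060 g

23100 g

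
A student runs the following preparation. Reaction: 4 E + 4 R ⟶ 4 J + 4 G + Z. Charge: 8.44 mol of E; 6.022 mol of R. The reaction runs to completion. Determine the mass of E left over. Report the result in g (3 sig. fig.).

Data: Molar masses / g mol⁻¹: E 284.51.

n(E) = 8.440 mol
n(R) = 6.022 mol
n/ν → E: 2.110, R: 1.506; R is limiting.
E consumed = (4/4) × 6.022 = 6.022 mol
E remaining = 8.440 − 6.022 = 2.418 mol
mass = 2.418 × 284.51 = 687.9 g

688 g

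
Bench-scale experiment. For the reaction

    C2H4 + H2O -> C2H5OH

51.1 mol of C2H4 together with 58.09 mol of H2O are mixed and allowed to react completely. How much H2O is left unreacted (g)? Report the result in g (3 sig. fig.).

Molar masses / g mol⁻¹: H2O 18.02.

n(C2H4) = 51.10 mol
n(H2O) = 58.09 mol
n/ν for C2H4 = 51.10/1 = 51.10
n/ν for H2O = 58.09/1 = 58.09
Smallest n/ν is C2H4 → limiting reagent.
H2O consumed = (1/1) × 51.10 = 51.10 mol
H2O remaining = 58.09 − 51.10 = 6.990 mol
mass = 6.990 × 18.02 = 126.0 g

126 g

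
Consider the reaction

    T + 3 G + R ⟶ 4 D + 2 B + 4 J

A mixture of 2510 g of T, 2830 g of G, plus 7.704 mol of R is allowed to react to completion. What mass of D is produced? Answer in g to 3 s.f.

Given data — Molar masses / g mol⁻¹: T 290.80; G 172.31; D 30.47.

n(T) = 2510 / 290.80 = 8.631 mol
n(G) = 2830 / 172.31 = 16.42 mol
n(R) = 7.704 mol
n/ν → T: 8.631, G: 5.473, R: 7.704; G is limiting.
n(D) = (4/3) × 16.42 = 21.89 mol
mass = 21.89 × 30.47 = 667.0 g

667 g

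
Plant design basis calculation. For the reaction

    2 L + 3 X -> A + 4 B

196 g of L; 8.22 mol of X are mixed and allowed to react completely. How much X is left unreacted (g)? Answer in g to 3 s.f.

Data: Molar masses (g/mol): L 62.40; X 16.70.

n(L) = 196.0 / 62.40 = 3.141 mol
n(X) = 8.220 mol
n/ν → L: 1.571, X: 2.740; L is limiting.
X consumed = (3/2) × 3.141 = 4.712 mol
X remaining = 8.220 − 4.712 = 3.508 mol
mass = 3.508 × 16.70 = 58.58 g

58.6 g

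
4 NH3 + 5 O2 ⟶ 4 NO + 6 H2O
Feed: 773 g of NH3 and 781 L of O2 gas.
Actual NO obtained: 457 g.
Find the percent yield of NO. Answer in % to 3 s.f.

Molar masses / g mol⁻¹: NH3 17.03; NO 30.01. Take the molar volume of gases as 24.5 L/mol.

59.7 %

n(NH3) = 773.0 / 17.03 = 45.39 mol
n(O2) = 781.0 / 24.5 = 31.88 mol
n/ν for NH3 = 45.39/4 = 11.35
n/ν for O2 = 31.88/5 = 6.376
Smallest n/ν is O2 → limiting reagent.
theoretical n(NO) = (4/5) × 31.88 = 25.50 mol → 765.3 g
% yield = 457 / 765.3 × 100 = 59.72 %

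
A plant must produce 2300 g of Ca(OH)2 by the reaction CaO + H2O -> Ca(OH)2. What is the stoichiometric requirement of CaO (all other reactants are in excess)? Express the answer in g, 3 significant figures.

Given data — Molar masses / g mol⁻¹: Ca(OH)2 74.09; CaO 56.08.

n(Ca(OH)2) = 2300 / 74.09 = 31.04 mol
n(CaO) = (1/1) × 31.04 = 31.04 mol
mass = 31.04 × 56.08 = 1741 g

1740 g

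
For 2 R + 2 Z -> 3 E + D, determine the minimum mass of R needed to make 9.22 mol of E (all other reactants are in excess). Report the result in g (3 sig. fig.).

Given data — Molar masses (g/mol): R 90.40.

556 g

n(E) = 9.220 mol
n(R) = (2/3) × 9.220 = 6.147 mol
mass = 6.147 × 90.40 = 555.7 g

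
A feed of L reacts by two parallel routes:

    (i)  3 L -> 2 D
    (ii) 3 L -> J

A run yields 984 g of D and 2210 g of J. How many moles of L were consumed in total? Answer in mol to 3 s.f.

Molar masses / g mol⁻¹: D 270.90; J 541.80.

17.7 mol

n(D) = 984 / 270.90 = 3.632 mol
n(J) = 2210 / 541.80 = 4.079 mol
n(L) via (i) = (3/2)×3.632 = 5.448 mol
n(L) via (ii) = (3/1)×4.079 = 12.24 mol
total n(L) = 5.448 + 12.24 = 17.69 mol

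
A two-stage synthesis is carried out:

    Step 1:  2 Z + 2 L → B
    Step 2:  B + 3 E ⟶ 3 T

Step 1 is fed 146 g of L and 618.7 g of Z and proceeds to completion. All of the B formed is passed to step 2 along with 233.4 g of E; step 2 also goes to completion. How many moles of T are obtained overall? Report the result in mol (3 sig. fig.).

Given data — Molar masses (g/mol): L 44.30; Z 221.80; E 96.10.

Step 1:
n(L) = 146.0 / 44.30 = 3.296 mol
n(Z) = 618.7 / 221.80 = 2.789 mol
n/ν for L = 3.296/2 = 1.648
n/ν for Z = 2.789/2 = 1.395
Smallest n/ν is Z → limiting reagent.
n(B) produced = (1/2) × 2.789 = 1.395 mol
Step 2:
n(B) available = 1.395 mol
n(E) = 233.4 / 96.10 = 2.429 mol
n/ν for B = 1.395/1 = 1.395
n/ν for E = 2.429/3 = 0.8097
Smallest n/ν is E → limiting reagent.
n(T) = (3/3) × 2.429 = 2.429 mol

2.43 mol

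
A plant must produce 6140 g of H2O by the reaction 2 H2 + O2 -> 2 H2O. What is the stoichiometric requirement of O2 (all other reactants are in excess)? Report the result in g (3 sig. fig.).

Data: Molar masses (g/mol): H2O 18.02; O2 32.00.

n(H2O) = 6140 / 18.02 = 340.7 mol
n(O2) = (1/2) × 340.7 = 170.4 mol
mass = 170.4 × 32.00 = 5453 g

5450 g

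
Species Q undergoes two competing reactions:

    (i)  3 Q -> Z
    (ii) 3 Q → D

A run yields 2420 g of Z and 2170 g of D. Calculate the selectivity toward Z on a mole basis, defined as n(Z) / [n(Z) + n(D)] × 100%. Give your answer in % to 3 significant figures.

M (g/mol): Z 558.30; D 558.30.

n(Z) = 2420 / 558.30 = 4.335 mol
n(D) = 2170 / 558.30 = 3.887 mol
selectivity = 4.335/(4.335+3.887) × 100 = 52.72 %

52.7 %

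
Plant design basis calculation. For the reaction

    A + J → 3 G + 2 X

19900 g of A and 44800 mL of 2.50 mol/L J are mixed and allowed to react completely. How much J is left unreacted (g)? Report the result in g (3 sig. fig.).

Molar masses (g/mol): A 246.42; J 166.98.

n(A) = 19900 / 246.42 = 80.76 mol
n(J) = 2.50 × 44800/1000 = 112.0 mol
n/ν for A = 80.76/1 = 80.76
n/ν for J = 112.0/1 = 112.0
Smallest n/ν is A → limiting reagent.
J consumed = (1/1) × 80.76 = 80.76 mol
J remaining = 112.0 − 80.76 = 31.24 mol
mass = 31.24 × 166.98 = 5216 g

5220 g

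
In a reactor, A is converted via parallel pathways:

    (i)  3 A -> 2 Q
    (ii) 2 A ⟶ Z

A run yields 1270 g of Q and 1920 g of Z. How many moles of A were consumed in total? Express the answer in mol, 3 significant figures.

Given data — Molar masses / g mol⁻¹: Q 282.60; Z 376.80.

n(Q) = 1270 / 282.60 = 4.494 mol
n(Z) = 1920 / 376.80 = 5.096 mol
n(A) via (i) = (3/2)×4.494 = 6.741 mol
n(A) via (ii) = (2/1)×5.096 = 10.19 mol
total n(A) = 6.741 + 10.19 = 16.93 mol

16.9 mol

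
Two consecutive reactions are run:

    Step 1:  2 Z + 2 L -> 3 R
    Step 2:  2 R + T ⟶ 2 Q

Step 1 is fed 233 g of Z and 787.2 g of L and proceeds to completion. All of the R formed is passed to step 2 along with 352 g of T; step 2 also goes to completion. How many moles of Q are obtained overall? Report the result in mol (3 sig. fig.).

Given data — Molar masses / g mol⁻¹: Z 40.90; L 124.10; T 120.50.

Step 1:
n(Z) = 233.0 / 40.90 = 5.697 mol
n(L) = 787.2 / 124.10 = 6.343 mol
n/ν for Z = 5.697/2 = 2.849
n/ν for L = 6.343/2 = 3.172
Smallest n/ν is Z → limiting reagent.
n(R) produced = (3/2) × 5.697 = 8.546 mol
Step 2:
n(R) available = 8.546 mol
n(T) = 352.0 / 120.50 = 2.921 mol
n/ν for R = 8.546/2 = 4.273
n/ν for T = 2.921/1 = 2.921
Smallest n/ν is T → limiting reagent.
n(Q) = (2/1) × 2.921 = 5.842 mol

5.84 mol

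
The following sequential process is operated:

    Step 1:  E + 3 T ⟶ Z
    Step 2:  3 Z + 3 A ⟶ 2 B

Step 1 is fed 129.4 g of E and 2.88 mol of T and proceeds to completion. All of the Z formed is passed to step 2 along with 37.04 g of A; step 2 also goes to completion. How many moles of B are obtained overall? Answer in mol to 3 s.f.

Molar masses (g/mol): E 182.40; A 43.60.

Step 1:
n(E) = 129.4 / 182.40 = 0.7094 mol
n(T) = 2.880 mol
n/ν for E = 0.7094/1 = 0.7094
n/ν for T = 2.880/3 = 0.9600
Smallest n/ν is E → limiting reagent.
n(Z) produced = (1/1) × 0.7094 = 0.7094 mol
Step 2:
n(Z) available = 0.7094 mol
n(A) = 37.04 / 43.60 = 0.8495 mol
n/ν for Z = 0.7094/3 = 0.2365
n/ν for A = 0.8495/3 = 0.2832
Smallest n/ν is Z → limiting reagent.
n(B) = (2/3) × 0.7094 = 0.4729 mol

0.473 mol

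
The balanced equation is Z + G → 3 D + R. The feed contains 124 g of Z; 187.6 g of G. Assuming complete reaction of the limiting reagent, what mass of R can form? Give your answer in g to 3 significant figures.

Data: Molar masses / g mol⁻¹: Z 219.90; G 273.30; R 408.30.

n(Z) = 124.0 / 219.90 = 0.5639 mol
n(G) = 187.6 / 273.30 = 0.6864 mol
n/ν for Z = 0.5639/1 = 0.5639
n/ν for G = 0.6864/1 = 0.6864
Smallest n/ν is Z → limiting reagent.
n(R) = (1/1) × 0.5639 = 0.5639 mol
mass = 0.5639 × 408.30 = 230.2 g

230 g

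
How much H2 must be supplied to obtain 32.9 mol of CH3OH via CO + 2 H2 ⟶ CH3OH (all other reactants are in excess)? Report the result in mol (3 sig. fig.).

n(CH3OH) = 32.90 mol
n(H2) = (2/1) × 32.90 = 65.80 mol

65.8 mol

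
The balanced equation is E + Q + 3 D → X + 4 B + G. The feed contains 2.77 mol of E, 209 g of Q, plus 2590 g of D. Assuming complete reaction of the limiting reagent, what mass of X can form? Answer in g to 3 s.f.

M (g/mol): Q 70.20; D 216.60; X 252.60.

700 g

n(E) = 2.770 mol
n(Q) = 209.0 / 70.20 = 2.977 mol
n(D) = 2590 / 216.60 = 11.96 mol
n/ν → E: 2.770, Q: 2.977, D: 3.987; E is limiting.
n(X) = (1/1) × 2.770 = 2.770 mol
mass = 2.770 × 252.60 = 699.7 g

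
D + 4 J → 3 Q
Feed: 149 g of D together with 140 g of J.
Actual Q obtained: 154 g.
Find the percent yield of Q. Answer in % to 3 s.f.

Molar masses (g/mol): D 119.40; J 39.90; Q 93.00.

n(D) = 149.0 / 119.40 = 1.248 mol
n(J) = 140.0 / 39.90 = 3.509 mol
n/ν → D: 1.248, J: 0.8773; J is limiting.
theoretical n(Q) = (3/4) × 3.509 = 2.632 mol → 244.8 g
% yield = 154 / 244.8 × 100 = 62.91 %

62.9 %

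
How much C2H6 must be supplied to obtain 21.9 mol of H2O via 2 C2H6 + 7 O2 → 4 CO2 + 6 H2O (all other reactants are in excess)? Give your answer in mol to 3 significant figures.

n(H2O) = 21.90 mol
n(C2H6) = (2/6) × 21.90 = 7.300 mol

7.30 mol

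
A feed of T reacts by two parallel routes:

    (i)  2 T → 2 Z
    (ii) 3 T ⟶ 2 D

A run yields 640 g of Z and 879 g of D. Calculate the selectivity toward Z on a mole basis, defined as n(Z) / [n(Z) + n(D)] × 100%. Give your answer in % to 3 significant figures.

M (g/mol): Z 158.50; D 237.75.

n(Z) = 640 / 158.50 = 4.038 mol
n(D) = 879 / 237.75 = 3.697 mol
selectivity = 4.038/(4.038+3.697) × 100 = 52.20 %

52.2 %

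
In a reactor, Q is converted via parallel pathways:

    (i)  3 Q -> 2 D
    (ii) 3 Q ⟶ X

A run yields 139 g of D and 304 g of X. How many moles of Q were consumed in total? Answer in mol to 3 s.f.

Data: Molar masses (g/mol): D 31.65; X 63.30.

21.0 mol

n(D) = 139 / 31.65 = 4.392 mol
n(X) = 304 / 63.30 = 4.803 mol
n(Q) via (i) = (3/2)×4.392 = 6.588 mol
n(Q) via (ii) = (3/1)×4.803 = 14.41 mol
total n(Q) = 6.588 + 14.41 = 21.00 mol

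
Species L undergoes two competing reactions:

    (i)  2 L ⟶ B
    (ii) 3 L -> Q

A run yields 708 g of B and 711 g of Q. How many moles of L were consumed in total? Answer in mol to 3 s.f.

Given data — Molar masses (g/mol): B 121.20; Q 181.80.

23.4 mol

n(B) = 708 / 121.20 = 5.842 mol
n(Q) = 711 / 181.80 = 3.911 mol
n(L) via (i) = (2/1)×5.842 = 11.68 mol
n(L) via (ii) = (3/1)×3.911 = 11.73 mol
total n(L) = 11.68 + 11.73 = 23.41 mol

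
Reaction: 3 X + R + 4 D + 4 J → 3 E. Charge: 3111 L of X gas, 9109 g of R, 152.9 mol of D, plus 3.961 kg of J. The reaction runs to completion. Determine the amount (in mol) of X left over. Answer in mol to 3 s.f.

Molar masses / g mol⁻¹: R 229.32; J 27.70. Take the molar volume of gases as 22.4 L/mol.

31.6 mol

n(X) = 3111 / 22.4 = 138.9 mol
n(R) = 9109 / 229.32 = 39.72 mol
n(D) = 152.9 mol
n(J) = 3.961×1000 / 27.70 = 143.0 mol
n/ν for X = 138.9/3 = 46.30
n/ν for R = 39.72/1 = 39.72
n/ν for D = 152.9/4 = 38.23
n/ν for J = 143.0/4 = 35.75
Smallest n/ν is J → limiting reagent.
X consumed = (3/4) × 143.0 = 107.3 mol
X remaining = 138.9 − 107.3 = 31.60 mol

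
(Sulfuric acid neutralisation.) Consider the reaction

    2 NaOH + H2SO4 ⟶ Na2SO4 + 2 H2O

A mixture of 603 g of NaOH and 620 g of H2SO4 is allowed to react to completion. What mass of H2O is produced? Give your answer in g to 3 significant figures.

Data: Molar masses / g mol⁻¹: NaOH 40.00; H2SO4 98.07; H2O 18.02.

228 g

n(NaOH) = 603.0 / 40.00 = 15.08 mol
n(H2SO4) = 620.0 / 98.07 = 6.322 mol
n/ν → NaOH: 7.540, H2SO4: 6.322; H2SO4 is limiting.
n(H2O) = (2/1) × 6.322 = 12.64 mol
mass = 12.64 × 18.02 = 227.8 g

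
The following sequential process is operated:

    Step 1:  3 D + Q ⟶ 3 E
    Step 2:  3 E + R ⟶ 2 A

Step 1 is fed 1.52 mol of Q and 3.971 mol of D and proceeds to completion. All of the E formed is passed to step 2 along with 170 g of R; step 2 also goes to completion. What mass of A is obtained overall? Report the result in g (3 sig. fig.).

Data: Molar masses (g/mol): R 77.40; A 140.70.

Step 1:
n(Q) = 1.520 mol
n(D) = 3.971 mol
n/ν for Q = 1.520/1 = 1.520
n/ν for D = 3.971/3 = 1.324
Smallest n/ν is D → limiting reagent.
n(E) produced = (3/3) × 3.971 = 3.971 mol
Step 2:
n(E) available = 3.971 mol
n(R) = 170.0 / 77.40 = 2.196 mol
n/ν for E = 3.971/3 = 1.324
n/ν for R = 2.196/1 = 2.196
Smallest n/ν is E → limiting reagent.
n(A) = (2/3) × 3.971 = 2.647 mol
mass = 2.647 × 140.70 = 372.4 g

372 g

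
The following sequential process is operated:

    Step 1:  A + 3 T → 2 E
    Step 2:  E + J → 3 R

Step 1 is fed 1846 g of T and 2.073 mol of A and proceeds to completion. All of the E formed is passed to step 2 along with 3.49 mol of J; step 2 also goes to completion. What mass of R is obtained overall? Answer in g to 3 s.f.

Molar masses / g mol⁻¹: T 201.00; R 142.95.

Step 1:
n(T) = 1846 / 201.00 = 9.184 mol
n(A) = 2.073 mol
n/ν for T = 9.184/3 = 3.061
n/ν for A = 2.073/1 = 2.073
Smallest n/ν is A → limiting reagent.
n(E) produced = (2/1) × 2.073 = 4.146 mol
Step 2:
n(E) available = 4.146 mol
n(J) = 3.490 mol
n/ν for E = 4.146/1 = 4.146
n/ν for J = 3.490/1 = 3.490
Smallest n/ν is J → limiting reagent.
n(R) = (3/1) × 3.490 = 10.47 mol
mass = 10.47 × 142.95 = 1497 g

1500 g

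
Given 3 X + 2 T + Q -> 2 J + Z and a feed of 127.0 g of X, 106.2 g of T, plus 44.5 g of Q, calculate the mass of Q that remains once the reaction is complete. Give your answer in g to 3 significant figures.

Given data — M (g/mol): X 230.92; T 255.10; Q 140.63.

n(X) = 127.0 / 230.92 = 0.5500 mol
n(T) = 106.2 / 255.10 = 0.4163 mol
n(Q) = 44.50 / 140.63 = 0.3164 mol
n/ν → X: 0.1833, T: 0.2082, Q: 0.3164; X is limiting.
Q consumed = (1/3) × 0.5500 = 0.1833 mol
Q remaining = 0.3164 − 0.1833 = 0.1331 mol
mass = 0.1331 × 140.63 = 18.72 g

18.7 g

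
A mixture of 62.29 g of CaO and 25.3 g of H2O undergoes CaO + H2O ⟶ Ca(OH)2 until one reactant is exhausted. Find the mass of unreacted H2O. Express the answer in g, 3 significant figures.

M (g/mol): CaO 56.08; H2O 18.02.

n(CaO) = 62.29 / 56.08 = 1.111 mol
n(H2O) = 25.30 / 18.02 = 1.404 mol
n/ν for CaO = 1.111/1 = 1.111
n/ν for H2O = 1.404/1 = 1.404
Smallest n/ν is CaO → limiting reagent.
H2O consumed = (1/1) × 1.111 = 1.111 mol
H2O remaining = 1.404 − 1.111 = 0.2930 mol
mass = 0.2930 × 18.02 = 5.280 g

5.28 g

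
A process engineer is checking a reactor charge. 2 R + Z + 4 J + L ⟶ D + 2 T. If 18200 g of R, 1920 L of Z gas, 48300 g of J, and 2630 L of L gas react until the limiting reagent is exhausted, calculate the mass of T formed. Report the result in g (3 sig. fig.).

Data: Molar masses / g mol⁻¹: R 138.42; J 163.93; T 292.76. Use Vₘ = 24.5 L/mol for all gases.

38500 g

n(R) = 18200 / 138.42 = 131.5 mol
n(Z) = 1920 / 24.5 = 78.37 mol
n(J) = 48300 / 163.93 = 294.6 mol
n(L) = 2630 / 24.5 = 107.3 mol
n/ν for R = 131.5/2 = 65.75
n/ν for Z = 78.37/1 = 78.37
n/ν for J = 294.6/4 = 73.65
n/ν for L = 107.3/1 = 107.3
Smallest n/ν is R → limiting reagent.
n(T) = (2/2) × 131.5 = 131.5 mol
mass = 131.5 × 292.76 = 38500 g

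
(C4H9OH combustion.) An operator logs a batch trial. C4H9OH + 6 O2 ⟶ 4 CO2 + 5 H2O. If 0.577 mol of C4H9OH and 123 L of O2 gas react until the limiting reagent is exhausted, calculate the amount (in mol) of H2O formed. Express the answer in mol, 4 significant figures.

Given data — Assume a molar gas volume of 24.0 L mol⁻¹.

n(C4H9OH) = 0.5770 mol
n(O2) = 123.0 / 24.0 = 5.125 mol
n/ν for C4H9OH = 0.5770/1 = 0.5770
n/ν for O2 = 5.125/6 = 0.8542
Smallest n/ν is C4H9OH → limiting reagent.
n(H2O) = (5/1) × 0.5770 = 2.885 mol

2.885 mol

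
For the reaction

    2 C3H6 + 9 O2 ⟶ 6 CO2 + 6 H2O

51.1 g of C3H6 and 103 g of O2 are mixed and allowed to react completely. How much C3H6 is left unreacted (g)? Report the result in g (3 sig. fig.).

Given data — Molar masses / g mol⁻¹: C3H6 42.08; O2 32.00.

21.0 g

n(C3H6) = 51.10 / 42.08 = 1.214 mol
n(O2) = 103.0 / 32.00 = 3.219 mol
n/ν → C3H6: 0.6070, O2: 0.3577; O2 is limiting.
C3H6 consumed = (2/9) × 3.219 = 0.7153 mol
C3H6 remaining = 1.214 − 0.7153 = 0.4987 mol
mass = 0.4987 × 42.08 = 20.99 g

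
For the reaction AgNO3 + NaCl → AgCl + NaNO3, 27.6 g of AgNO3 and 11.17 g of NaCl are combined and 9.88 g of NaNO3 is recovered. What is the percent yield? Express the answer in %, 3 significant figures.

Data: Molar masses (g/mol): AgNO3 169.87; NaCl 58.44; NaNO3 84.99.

71.5 %

n(AgNO3) = 27.60 / 169.87 = 0.1625 mol
n(NaCl) = 11.17 / 58.44 = 0.1911 mol
n/ν for AgNO3 = 0.1625/1 = 0.1625
n/ν for NaCl = 0.1911/1 = 0.1911
Smallest n/ν is AgNO3 → limiting reagent.
theoretical n(NaNO3) = (1/1) × 0.1625 = 0.1625 mol → 13.81 g
% yield = 9.88 / 13.81 × 100 = 71.54 %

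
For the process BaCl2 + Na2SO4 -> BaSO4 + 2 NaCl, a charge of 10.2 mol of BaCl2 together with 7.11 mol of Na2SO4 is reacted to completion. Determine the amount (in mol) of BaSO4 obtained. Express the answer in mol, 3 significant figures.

n(BaCl2) = 10.20 mol
n(Na2SO4) = 7.110 mol
n/ν → BaCl2: 10.20, Na2SO4: 7.110; Na2SO4 is limiting.
n(BaSO4) = (1/1) × 7.110 = 7.110 mol

7.11 mol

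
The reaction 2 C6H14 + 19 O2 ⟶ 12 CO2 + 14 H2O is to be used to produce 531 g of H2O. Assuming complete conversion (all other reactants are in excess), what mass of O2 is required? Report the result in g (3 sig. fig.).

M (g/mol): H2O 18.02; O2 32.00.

n(H2O) = 531 / 18.02 = 29.47 mol
n(O2) = (19/14) × 29.47 = 40.00 mol
mass = 40.00 × 32.00 = 1280 g

1280 g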